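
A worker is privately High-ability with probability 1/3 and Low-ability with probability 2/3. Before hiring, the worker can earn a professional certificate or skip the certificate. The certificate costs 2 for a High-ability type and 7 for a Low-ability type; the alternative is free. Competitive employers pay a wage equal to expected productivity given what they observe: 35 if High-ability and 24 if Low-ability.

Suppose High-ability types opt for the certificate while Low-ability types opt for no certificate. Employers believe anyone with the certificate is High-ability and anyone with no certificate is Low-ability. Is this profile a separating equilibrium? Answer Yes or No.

Under these beliefs, the certificate earns wage 35 and no certificate earns wage 24.
High-ability: the certificate nets 35 − 2 = 33; no certificate nets 24. High-ability prefers the certificate.
Low-ability: the certificate nets 35 − 7 = 28; no certificate nets 24. Low-ability would deviate to the certificate.
Low-ability has a profitable deviation, so the profile is not an equilibrium.

No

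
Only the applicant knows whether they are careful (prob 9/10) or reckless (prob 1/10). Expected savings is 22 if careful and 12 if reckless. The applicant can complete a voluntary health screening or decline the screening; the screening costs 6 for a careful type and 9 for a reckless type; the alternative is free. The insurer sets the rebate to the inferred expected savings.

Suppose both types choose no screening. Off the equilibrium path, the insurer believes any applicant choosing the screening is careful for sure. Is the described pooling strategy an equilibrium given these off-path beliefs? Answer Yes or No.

Yes

On path, the insurer holds the prior and pays 9/10·22 + 1/10·12 = 21. Off path (the screening), believing careful, it pays 22.
careful: no screening nets 21; the screening nets 22 − 6 = 16. careful stays.
reckless: no screening nets 21; the screening nets 22 − 9 = 13. reckless stays.
No type deviates, so pooling is sustained.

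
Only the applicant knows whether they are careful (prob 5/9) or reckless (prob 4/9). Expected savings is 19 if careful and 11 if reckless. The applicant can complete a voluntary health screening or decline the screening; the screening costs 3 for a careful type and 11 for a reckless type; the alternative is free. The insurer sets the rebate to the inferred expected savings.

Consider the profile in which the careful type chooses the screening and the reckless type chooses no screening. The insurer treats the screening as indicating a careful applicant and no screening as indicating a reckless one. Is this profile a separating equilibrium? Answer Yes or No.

Under these beliefs, the screening earns rebate 19 and no screening earns rebate 11.
careful: the screening nets 19 − 3 = 16; no screening nets 11. careful prefers the screening.
reckless: the screening nets 19 − 11 = 8; no screening nets 11. reckless prefers no screening.
Neither type deviates, so the separating profile is an equilibrium.

Yes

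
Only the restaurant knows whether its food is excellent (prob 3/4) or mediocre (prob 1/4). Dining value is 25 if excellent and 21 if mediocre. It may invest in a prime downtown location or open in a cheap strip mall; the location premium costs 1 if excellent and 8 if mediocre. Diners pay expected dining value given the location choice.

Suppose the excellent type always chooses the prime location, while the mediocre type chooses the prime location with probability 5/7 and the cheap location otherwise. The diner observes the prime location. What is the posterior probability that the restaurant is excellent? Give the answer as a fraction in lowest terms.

P(the prime location) = (3/4)·1 + (1/4)·(5/7) = 13/14.
By Bayes' rule, P(excellent | the prime location) = (3/4) / (13/14) = 21/26.

21/26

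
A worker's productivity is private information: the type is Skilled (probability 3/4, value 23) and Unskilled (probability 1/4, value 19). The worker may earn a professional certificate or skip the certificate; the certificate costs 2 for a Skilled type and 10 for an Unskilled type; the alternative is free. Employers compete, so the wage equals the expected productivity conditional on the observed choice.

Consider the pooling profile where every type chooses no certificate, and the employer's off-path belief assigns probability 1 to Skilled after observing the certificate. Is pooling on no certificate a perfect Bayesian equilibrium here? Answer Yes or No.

On path, the employer holds the prior and pays 3/4·23 + 1/4·19 = 22. Off path (the certificate), believing Skilled, it pays 23.
Skilled: no certificate nets 22; the certificate nets 23 − 2 = 21. Skilled stays.
Unskilled: no certificate nets 22; the certificate nets 23 − 10 = 13. Unskilled stays.
No type deviates, so pooling is sustained.

Yes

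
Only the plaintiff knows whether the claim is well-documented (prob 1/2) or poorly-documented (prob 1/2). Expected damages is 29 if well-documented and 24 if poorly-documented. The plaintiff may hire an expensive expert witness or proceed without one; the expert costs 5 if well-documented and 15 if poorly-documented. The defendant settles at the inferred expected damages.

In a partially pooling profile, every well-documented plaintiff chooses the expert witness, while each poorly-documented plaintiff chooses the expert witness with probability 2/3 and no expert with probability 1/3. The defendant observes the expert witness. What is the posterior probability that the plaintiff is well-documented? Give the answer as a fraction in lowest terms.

3/5

P(the expert witness) = (1/2)·1 + (1/2)·(2/3) = 5/6.
By Bayes' rule, P(well-documented | the expert witness) = (1/2) / (5/6) = 3/5.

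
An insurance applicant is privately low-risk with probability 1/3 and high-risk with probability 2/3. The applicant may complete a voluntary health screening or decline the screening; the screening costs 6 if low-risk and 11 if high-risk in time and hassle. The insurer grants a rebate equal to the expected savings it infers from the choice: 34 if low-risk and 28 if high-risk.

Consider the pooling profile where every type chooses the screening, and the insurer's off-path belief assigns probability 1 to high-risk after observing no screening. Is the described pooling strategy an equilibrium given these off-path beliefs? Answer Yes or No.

On path, the insurer holds the prior and pays 1/3·34 + 2/3·28 = 30. Off path (no screening), believing high-risk, it pays 28.
low-risk: the screening nets 30 − 6 = 24; no screening nets 28. low-risk would deviate.
high-risk: the screening nets 30 − 11 = 19; no screening nets 28. high-risk would deviate.
A type deviates, so pooling fails.

No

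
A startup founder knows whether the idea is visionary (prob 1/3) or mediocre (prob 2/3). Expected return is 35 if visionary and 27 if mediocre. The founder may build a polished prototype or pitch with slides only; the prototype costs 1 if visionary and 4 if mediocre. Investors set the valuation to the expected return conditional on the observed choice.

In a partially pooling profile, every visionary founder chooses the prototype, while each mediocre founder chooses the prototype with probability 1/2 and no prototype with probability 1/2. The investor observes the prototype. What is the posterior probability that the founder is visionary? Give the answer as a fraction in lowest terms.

P(the prototype) = (1/3)·1 + (2/3)·(1/2) = 2/3.
By Bayes' rule, P(visionary | the prototype) = (1/3) / (2/3) = 1/2.

1/2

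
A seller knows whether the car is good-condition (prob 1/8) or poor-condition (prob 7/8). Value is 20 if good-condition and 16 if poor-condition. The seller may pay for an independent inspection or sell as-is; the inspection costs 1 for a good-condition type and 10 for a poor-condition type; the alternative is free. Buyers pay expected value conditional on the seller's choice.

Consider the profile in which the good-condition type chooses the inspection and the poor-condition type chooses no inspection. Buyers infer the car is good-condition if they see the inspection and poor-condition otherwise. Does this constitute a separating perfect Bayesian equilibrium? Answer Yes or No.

Yes

Under these beliefs, the inspection earns price 20 and no inspection earns price 16.
good-condition: the inspection nets 20 − 1 = 19; no inspection nets 16. good-condition prefers the inspection.
poor-condition: the inspection nets 20 − 10 = 10; no inspection nets 16. poor-condition prefers no inspection.
Neither type deviates, so the separating profile is an equilibrium.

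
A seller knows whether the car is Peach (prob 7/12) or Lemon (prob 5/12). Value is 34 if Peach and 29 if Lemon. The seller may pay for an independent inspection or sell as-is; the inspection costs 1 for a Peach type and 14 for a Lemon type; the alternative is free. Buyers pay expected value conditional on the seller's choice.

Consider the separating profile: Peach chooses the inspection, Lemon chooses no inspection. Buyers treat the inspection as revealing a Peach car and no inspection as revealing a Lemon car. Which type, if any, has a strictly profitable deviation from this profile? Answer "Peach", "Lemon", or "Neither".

The inspection pays 34; no inspection pays 29.
Peach: assigned the inspection, nets 34 − 1 = 33; deviating to no inspection nets 29.
Lemon: assigned no inspection, nets 29; deviating to the inspection nets 34 − 14 = 20.
Both types strictly prefer their assigned action; no profitable deviation.

Neither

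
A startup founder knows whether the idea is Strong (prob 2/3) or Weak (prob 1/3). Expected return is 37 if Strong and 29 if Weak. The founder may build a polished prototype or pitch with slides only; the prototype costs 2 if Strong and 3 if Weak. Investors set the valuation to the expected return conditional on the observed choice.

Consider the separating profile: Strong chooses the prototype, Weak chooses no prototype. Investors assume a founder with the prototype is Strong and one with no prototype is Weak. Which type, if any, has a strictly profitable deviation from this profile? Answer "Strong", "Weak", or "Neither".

The prototype pays 37; no prototype pays 29.
Strong: assigned the prototype, nets 37 − 2 = 35; deviating to no prototype nets 29.
Weak: assigned no prototype, nets 29; deviating to the prototype nets 37 − 3 = 34.
The Weak type gains 5 by deviating.

Weak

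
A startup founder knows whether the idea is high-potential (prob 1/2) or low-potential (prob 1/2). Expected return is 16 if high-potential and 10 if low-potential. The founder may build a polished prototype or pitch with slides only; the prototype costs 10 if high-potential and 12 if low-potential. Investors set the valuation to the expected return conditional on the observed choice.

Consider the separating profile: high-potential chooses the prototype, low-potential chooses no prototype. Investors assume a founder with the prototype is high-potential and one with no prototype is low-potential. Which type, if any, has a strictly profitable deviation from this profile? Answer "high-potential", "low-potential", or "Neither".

high-potential

The prototype pays 16; no prototype pays 10.
high-potential: assigned the prototype, nets 16 − 10 = 6; deviating to no prototype nets 10.
low-potential: assigned no prototype, nets 10; deviating to the prototype nets 16 − 12 = 4.
The high-potential type gains 4 by deviating.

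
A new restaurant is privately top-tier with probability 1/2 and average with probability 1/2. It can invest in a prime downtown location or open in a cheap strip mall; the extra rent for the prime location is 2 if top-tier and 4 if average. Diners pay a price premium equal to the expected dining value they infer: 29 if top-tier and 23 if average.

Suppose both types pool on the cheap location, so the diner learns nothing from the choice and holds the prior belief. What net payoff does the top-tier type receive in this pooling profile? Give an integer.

26

Pooled price premium = 1/2·29 + 1/2·23 = 26.
top-tier pays no cost for the cheap location, so net payoff = 26.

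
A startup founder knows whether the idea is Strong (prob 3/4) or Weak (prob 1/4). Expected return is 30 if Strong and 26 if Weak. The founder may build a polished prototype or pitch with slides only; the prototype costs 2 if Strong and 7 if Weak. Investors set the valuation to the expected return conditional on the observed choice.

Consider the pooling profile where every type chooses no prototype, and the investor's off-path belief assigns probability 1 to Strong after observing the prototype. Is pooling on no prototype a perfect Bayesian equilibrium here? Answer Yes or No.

On path, the investor holds the prior and pays 3/4·30 + 1/4·26 = 29. Off path (the prototype), believing Strong, it pays 30.
Strong: no prototype nets 29; the prototype nets 30 − 2 = 28. Strong stays.
Weak: no prototype nets 29; the prototype nets 30 − 7 = 23. Weak stays.
No type deviates, so pooling is sustained.

Yes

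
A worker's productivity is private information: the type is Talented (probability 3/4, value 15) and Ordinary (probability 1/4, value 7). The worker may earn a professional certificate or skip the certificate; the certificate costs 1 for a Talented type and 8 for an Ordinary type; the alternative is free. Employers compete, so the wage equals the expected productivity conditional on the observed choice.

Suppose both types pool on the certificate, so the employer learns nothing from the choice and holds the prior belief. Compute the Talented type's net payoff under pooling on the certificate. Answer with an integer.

Pooled wage = 3/4·15 + 1/4·7 = 13.
Talented pays cost 1 for the certificate, so net payoff = 13 − 1 = 12.

12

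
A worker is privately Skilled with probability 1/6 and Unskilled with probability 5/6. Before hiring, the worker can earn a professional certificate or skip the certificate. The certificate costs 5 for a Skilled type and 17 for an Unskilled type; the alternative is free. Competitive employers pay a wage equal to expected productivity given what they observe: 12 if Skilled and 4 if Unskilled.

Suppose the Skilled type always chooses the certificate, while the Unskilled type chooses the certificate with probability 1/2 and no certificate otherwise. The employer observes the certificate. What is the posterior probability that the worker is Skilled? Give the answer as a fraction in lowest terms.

2/7

P(the certificate) = (1/6)·1 + (5/6)·(1/2) = 7/12.
By Bayes' rule, P(Skilled | the certificate) = (1/6) / (7/12) = 2/7.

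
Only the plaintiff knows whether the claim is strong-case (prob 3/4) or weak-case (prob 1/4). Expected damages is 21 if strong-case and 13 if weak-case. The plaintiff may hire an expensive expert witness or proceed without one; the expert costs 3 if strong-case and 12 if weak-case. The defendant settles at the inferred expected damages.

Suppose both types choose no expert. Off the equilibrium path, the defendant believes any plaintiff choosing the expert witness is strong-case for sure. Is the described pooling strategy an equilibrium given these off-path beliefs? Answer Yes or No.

On path, the defendant holds the prior and pays 3/4·21 + 1/4·13 = 19. Off path (the expert witness), believing strong-case, it pays 21.
strong-case: no expert nets 19; the expert witness nets 21 − 3 = 18. strong-case stays.
weak-case: no expert nets 19; the expert witness nets 21 − 12 = 9. weak-case stays.
No type deviates, so pooling is sustained.

Yes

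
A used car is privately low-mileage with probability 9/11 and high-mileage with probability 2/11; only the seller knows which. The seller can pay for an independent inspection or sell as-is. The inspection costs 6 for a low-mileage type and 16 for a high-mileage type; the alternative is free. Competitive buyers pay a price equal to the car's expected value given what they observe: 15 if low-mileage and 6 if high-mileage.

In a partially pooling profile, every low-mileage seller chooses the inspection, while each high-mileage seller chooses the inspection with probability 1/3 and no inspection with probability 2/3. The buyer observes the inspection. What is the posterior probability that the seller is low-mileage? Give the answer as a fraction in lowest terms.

P(the inspection) = (9/11)·1 + (2/11)·(1/3) = 29/33.
By Bayes' rule, P(low-mileage | the inspection) = (9/11) / (29/33) = 27/29.

27/29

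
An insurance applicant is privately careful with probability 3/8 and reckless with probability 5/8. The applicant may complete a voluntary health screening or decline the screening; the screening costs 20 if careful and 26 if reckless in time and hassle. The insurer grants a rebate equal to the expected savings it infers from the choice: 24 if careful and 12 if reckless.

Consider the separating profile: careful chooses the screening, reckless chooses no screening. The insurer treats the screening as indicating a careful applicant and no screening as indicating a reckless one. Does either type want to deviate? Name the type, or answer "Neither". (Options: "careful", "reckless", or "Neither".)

The screening pays 24; no screening pays 12.
careful: assigned the screening, nets 24 − 20 = 4; deviating to no screening nets 12.
reckless: assigned no screening, nets 12; deviating to the screening nets 24 − 26 = -2.
The careful type gains 8 by deviating.

careful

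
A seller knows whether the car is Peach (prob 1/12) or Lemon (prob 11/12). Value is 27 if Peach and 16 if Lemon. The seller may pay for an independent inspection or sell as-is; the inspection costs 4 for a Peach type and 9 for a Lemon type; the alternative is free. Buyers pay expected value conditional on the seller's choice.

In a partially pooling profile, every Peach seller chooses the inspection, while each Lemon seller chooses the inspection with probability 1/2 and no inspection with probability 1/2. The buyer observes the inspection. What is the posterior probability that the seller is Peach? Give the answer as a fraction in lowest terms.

P(the inspection) = (1/12)·1 + (11/12)·(1/2) = 13/24.
By Bayes' rule, P(Peach | the inspection) = (1/12) / (13/24) = 2/13.

2/13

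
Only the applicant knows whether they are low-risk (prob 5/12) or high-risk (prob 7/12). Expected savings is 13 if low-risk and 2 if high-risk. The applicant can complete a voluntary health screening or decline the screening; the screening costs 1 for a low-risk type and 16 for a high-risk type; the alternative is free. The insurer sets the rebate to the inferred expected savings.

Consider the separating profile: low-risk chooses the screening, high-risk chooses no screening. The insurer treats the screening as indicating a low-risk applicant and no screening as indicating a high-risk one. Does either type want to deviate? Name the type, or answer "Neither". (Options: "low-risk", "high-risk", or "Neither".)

The screening pays 13; no screening pays 2.
low-risk: assigned the screening, nets 13 − 1 = 12; deviating to no screening nets 2.
high-risk: assigned no screening, nets 2; deviating to the screening nets 13 − 16 = -3.
Both types strictly prefer their assigned action; no profitable deviation.

Neither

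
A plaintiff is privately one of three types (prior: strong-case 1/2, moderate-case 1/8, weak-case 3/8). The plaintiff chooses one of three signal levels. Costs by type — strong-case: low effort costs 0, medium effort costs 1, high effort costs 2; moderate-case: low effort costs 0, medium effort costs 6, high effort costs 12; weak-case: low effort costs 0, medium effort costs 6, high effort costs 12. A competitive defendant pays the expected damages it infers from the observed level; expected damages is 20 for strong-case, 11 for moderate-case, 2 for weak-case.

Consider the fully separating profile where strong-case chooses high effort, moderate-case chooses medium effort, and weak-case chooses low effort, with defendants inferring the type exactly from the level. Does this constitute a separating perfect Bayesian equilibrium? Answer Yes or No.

Separating settlements: high effort → 20, medium effort → 11, low effort → 2.
strong-case (assigned high effort): low effort: 2 − 0 = 2; medium effort: 11 − 1 = 10; high effort: 20 − 2 = 18. strong-case stays.
moderate-case (assigned medium effort): low effort: 2 − 0 = 2; medium effort: 11 − 6 = 5; high effort: 20 − 12 = 8. moderate-case prefers high effort.
weak-case (assigned low effort): low effort: 2 − 0 = 2; medium effort: 11 − 6 = 5; high effort: 20 − 12 = 8. weak-case prefers high effort.
At least one type deviates; the separating profile fails.

No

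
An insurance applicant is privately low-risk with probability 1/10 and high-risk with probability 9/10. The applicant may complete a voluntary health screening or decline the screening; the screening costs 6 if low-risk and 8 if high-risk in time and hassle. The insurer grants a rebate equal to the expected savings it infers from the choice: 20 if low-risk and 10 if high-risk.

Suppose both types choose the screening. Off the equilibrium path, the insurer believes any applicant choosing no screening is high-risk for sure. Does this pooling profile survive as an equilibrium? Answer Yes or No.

On path, the insurer holds the prior and pays 1/10·20 + 9/10·10 = 11. Off path (no screening), believing high-risk, it pays 10.
low-risk: the screening nets 11 − 6 = 5; no screening nets 10. low-risk would deviate.
high-risk: the screening nets 11 − 8 = 3; no screening nets 10. high-risk would deviate.
A type deviates, so pooling fails.

No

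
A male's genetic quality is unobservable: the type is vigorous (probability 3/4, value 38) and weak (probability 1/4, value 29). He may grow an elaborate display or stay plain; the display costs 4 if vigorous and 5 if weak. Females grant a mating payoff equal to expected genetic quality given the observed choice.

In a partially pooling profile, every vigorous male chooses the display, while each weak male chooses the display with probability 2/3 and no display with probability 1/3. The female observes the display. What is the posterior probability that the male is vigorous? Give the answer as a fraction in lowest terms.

P(the display) = (3/4)·1 + (1/4)·(2/3) = 11/12.
By Bayes' rule, P(vigorous | the display) = (3/4) / (11/12) = 9/11.

9/11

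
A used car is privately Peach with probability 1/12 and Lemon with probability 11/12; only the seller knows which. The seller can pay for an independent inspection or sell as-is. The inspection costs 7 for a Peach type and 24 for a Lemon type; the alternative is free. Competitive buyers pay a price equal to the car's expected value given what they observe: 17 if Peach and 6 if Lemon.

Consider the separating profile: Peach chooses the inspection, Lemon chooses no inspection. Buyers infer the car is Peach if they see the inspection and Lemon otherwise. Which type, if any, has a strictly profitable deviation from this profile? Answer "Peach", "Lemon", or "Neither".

Neither

The inspection pays 17; no inspection pays 6.
Peach: assigned the inspection, nets 17 − 7 = 10; deviating to no inspection nets 6.
Lemon: assigned no inspection, nets 6; deviating to the inspection nets 17 − 24 = -7.
Both types strictly prefer their assigned action; no profitable deviation.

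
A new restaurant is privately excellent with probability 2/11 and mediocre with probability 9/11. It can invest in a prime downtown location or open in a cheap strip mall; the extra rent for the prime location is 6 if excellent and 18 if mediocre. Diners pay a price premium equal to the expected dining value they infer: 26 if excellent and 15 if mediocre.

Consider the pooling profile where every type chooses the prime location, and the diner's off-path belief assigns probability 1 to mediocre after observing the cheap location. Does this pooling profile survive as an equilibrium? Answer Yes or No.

On path, the diner holds the prior and pays 2/11·26 + 9/11·15 = 17. Off path (the cheap location), believing mediocre, it pays 15.
excellent: the prime location nets 17 − 6 = 11; the cheap location nets 15. excellent would deviate.
mediocre: the prime location nets 17 − 18 = -1; the cheap location nets 15. mediocre would deviate.
A type deviates, so pooling fails.

No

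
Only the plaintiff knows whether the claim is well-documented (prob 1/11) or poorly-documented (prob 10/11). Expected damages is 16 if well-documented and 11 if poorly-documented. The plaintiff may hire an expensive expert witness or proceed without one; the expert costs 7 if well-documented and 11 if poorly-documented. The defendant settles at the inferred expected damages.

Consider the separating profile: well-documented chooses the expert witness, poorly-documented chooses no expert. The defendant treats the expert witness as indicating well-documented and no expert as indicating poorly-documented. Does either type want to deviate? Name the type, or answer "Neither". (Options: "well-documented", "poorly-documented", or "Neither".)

well-documented

The expert witness pays 16; no expert pays 11.
well-documented: assigned the expert witness, nets 16 − 7 = 9; deviating to no expert nets 11.
poorly-documented: assigned no expert, nets 11; deviating to the expert witness nets 16 − 11 = 5.
The well-documented type gains 2 by deviating.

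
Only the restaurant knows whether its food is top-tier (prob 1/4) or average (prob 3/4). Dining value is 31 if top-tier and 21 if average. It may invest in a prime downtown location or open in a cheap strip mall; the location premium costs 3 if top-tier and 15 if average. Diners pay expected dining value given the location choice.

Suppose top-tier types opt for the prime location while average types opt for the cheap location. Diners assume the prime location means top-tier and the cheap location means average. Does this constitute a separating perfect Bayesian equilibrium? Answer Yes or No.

Under these beliefs, the prime location earns price premium 31 and the cheap location earns price premium 21.
top-tier: the prime location nets 31 − 3 = 28; the cheap location nets 21. top-tier prefers the prime location.
average: the prime location nets 31 − 15 = 16; the cheap location nets 21. average prefers the cheap location.
Neither type deviates, so the separating profile is an equilibrium.

Yes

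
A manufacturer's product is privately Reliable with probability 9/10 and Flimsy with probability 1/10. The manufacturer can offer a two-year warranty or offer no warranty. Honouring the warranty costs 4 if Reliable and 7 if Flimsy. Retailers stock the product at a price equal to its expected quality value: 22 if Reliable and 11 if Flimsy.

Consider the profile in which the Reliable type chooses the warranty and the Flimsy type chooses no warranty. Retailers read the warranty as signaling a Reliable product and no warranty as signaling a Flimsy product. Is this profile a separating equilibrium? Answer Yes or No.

Under these beliefs, the warranty earns price 22 and no warranty earns price 11.
Reliable: the warranty nets 22 − 4 = 18; no warranty nets 11. Reliable prefers the warranty.
Flimsy: the warranty nets 22 − 7 = 15; no warranty nets 11. Flimsy would deviate to the warranty.
Flimsy has a profitable deviation, so the profile is not an equilibrium.

No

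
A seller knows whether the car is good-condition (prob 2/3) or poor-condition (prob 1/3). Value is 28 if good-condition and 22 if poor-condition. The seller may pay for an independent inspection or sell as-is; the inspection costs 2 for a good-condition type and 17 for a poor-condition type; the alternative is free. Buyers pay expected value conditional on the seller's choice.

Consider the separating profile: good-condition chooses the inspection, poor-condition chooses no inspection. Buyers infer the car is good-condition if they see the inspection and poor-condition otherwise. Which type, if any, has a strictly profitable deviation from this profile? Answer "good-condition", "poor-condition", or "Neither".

Neither

The inspection pays 28; no inspection pays 22.
good-condition: assigned the inspection, nets 28 − 2 = 26; deviating to no inspection nets 22.
poor-condition: assigned no inspection, nets 22; deviating to the inspection nets 28 − 17 = 11.
Both types strictly prefer their assigned action; no profitable deviation.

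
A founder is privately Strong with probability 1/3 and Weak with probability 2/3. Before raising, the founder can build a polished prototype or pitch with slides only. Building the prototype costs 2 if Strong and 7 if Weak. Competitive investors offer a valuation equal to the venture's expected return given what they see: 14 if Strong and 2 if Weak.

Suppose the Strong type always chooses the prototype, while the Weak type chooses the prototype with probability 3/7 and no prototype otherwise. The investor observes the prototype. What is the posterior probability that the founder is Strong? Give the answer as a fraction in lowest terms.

7/13

P(the prototype) = (1/3)·1 + (2/3)·(3/7) = 13/21.
By Bayes' rule, P(Strong | the prototype) = (1/3) / (13/21) = 7/13.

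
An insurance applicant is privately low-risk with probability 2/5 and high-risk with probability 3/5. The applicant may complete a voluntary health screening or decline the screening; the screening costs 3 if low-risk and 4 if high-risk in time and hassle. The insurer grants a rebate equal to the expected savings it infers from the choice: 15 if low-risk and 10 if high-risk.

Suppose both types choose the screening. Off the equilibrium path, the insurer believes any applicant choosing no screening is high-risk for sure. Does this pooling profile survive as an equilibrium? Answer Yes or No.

On path, the insurer holds the prior and pays 2/5·15 + 3/5·10 = 12. Off path (no screening), believing high-risk, it pays 10.
low-risk: the screening nets 12 − 3 = 9; no screening nets 10. low-risk would deviate.
high-risk: the screening nets 12 − 4 = 8; no screening nets 10. high-risk would deviate.
A type deviates, so pooling fails.

No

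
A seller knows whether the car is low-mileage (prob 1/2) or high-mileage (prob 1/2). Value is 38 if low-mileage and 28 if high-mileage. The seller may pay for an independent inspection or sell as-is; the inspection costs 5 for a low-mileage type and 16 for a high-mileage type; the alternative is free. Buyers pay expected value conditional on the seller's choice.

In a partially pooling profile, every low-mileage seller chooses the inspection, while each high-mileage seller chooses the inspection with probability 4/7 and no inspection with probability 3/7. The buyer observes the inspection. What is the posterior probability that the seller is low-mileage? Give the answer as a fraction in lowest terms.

7/11

P(the inspection) = (1/2)·1 + (1/2)·(4/7) = 11/14.
By Bayes' rule, P(low-mileage | the inspection) = (1/2) / (11/14) = 7/11.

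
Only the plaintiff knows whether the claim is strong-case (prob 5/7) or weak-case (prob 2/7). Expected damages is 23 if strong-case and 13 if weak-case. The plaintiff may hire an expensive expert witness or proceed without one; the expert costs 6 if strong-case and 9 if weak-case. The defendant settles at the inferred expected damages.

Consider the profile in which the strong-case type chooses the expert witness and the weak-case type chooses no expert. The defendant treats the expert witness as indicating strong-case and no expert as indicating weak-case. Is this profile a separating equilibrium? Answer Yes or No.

Under these beliefs, the expert witness earns settlement 23 and no expert earns settlement 13.
strong-case: the expert witness nets 23 − 6 = 17; no expert nets 13. strong-case prefers the expert witness.
weak-case: the expert witness nets 23 − 9 = 14; no expert nets 13. weak-case would deviate to the expert witness.
weak-case has a profitable deviation, so the profile is not an equilibrium.

No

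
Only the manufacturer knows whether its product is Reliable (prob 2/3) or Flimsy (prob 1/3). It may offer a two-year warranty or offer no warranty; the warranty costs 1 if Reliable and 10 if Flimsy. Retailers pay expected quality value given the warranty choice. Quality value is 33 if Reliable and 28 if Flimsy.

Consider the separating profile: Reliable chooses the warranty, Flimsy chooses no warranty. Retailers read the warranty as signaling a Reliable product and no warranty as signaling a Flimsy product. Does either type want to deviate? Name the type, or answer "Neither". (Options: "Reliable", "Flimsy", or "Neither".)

The warranty pays 33; no warranty pays 28.
Reliable: assigned the warranty, nets 33 − 1 = 32; deviating to no warranty nets 28.
Flimsy: assigned no warranty, nets 28; deviating to the warranty nets 33 − 10 = 23.
Both types strictly prefer their assigned action; no profitable deviation.

Neither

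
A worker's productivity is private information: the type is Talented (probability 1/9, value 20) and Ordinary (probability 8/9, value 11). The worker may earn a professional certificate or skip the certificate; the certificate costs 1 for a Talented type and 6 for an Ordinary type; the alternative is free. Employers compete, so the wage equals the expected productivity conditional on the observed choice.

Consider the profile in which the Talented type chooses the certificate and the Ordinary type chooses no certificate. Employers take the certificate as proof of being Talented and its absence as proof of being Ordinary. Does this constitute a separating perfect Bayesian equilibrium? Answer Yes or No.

Under these beliefs, the certificate earns wage 20 and no certificate earns wage 11.
Talented: the certificate nets 20 − 1 = 19; no certificate nets 11. Talented prefers the certificate.
Ordinary: the certificate nets 20 − 6 = 14; no certificate nets 11. Ordinary would deviate to the certificate.
Ordinary has a profitable deviation, so the profile is not an equilibrium.

No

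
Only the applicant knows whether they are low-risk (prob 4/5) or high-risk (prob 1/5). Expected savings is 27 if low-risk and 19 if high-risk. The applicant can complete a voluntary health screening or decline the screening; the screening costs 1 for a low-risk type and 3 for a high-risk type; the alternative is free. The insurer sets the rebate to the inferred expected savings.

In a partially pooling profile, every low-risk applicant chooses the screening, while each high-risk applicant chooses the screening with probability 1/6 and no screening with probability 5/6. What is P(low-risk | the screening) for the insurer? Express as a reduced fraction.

24/25

P(the screening) = (4/5)·1 + (1/5)·(1/6) = 5/6.
By Bayes' rule, P(low-risk | the screening) = (4/5) / (5/6) = 24/25.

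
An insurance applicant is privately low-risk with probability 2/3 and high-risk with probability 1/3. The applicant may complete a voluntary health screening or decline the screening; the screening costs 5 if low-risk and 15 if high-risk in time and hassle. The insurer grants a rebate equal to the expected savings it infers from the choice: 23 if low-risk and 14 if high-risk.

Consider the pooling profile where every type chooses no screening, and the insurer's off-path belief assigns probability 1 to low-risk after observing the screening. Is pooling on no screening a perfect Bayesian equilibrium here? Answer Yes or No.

Yes

On path, the insurer holds the prior and pays 2/3·23 + 1/3·14 = 20. Off path (the screening), believing low-risk, it pays 23.
low-risk: no screening nets 20; the screening nets 23 − 5 = 18. low-risk stays.
high-risk: no screening nets 20; the screening nets 23 − 15 = 8. high-risk stays.
No type deviates, so pooling is sustained.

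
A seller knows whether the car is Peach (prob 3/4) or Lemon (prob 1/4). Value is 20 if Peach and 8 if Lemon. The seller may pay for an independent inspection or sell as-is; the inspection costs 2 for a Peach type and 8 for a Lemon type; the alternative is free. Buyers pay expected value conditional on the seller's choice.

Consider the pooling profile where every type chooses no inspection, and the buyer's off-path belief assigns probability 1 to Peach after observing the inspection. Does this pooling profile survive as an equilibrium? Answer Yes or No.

On path, the buyer holds the prior and pays 3/4·20 + 1/4·8 = 17. Off path (the inspection), believing Peach, it pays 20.
Peach: no inspection nets 17; the inspection nets 20 − 2 = 18. Peach would deviate.
Lemon: no inspection nets 17; the inspection nets 20 − 8 = 12. Lemon stays.
A type deviates, so pooling fails.

No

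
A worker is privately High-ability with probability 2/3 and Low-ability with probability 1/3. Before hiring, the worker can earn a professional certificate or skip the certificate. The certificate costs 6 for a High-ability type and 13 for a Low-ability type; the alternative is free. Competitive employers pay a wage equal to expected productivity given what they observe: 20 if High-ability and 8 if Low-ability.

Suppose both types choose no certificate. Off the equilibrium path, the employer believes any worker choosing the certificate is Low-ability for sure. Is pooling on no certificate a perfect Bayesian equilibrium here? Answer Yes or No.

On path, the employer holds the prior and pays 2/3·20 + 1/3·8 = 16. Off path (the certificate), believing Low-ability, it pays 8.
High-ability: no certificate nets 16; the certificate nets 8 − 6 = 2. High-ability stays.
Low-ability: no certificate nets 16; the certificate nets 8 − 13 = -5. Low-ability stays.
No type deviates, so pooling is sustained.

Yes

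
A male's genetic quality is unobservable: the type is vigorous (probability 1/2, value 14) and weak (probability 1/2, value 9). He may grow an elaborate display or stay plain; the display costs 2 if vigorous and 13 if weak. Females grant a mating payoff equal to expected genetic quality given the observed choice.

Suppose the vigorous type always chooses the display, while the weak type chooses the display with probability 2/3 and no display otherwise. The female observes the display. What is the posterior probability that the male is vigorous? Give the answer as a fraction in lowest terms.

P(the display) = (1/2)·1 + (1/2)·(2/3) = 5/6.
By Bayes' rule, P(vigorous | the display) = (1/2) / (5/6) = 3/5.

3/5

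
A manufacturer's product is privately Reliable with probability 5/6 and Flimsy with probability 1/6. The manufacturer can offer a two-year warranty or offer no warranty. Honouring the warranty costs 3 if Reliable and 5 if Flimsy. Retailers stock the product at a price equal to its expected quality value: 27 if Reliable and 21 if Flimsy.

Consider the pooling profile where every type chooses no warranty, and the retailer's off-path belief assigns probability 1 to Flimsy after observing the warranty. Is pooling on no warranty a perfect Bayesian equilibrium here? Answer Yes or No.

Yes

On path, the retailer holds the prior and pays 5/6·27 + 1/6·21 = 26. Off path (the warranty), believing Flimsy, it pays 21.
Reliable: no warranty nets 26; the warranty nets 21 − 3 = 18. Reliable stays.
Flimsy: no warranty nets 26; the warranty nets 21 − 5 = 16. Flimsy stays.
No type deviates, so pooling is sustained.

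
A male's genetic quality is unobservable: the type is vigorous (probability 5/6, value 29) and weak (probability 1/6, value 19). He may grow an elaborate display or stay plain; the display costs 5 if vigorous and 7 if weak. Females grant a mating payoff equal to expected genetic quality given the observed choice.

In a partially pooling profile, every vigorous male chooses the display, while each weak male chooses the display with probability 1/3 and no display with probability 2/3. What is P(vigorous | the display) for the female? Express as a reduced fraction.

15/16

P(the display) = (5/6)·1 + (1/6)·(1/3) = 8/9.
By Bayes' rule, P(vigorous | the display) = (5/6) / (8/9) = 15/16.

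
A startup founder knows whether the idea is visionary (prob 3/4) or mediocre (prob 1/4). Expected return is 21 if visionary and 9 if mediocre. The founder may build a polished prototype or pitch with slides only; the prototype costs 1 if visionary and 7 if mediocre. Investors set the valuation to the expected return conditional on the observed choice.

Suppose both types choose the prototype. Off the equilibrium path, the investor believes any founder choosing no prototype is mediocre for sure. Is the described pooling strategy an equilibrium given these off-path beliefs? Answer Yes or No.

On path, the investor holds the prior and pays 3/4·21 + 1/4·9 = 18. Off path (no prototype), believing mediocre, it pays 9.
visionary: the prototype nets 18 − 1 = 17; no prototype nets 9. visionary stays.
mediocre: the prototype nets 18 − 7 = 11; no prototype nets 9. mediocre stays.
No type deviates, so pooling is sustained.

Yes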